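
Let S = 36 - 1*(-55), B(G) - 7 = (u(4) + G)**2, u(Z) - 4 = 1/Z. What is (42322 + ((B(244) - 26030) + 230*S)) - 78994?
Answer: 317809/16 ≈ 19863.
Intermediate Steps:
u(Z) = 4 + 1/Z
B(G) = 7 + (17/4 + G)**2 (B(G) = 7 + ((4 + 1/4) + G)**2 = 7 + (17/4 + G)**2)
S = 91 (S = 36 + 55 = 91)
(42322 + ((B(244) - 26030) + 230*S)) - 78994 = (42322 + (((7 + (17 + 4*244)**2/16) - 26030) + 230*91)) - 78994 = (42322 + (((7 + (17 + 976)**2/16) - 26030) + 20930)) - 78994 = (42322 + (((7 + (1/16)*993**2) - 26030) + 20930)) - 78994 = (42322 + (((7 + (1/16)*986049) - 26030) + 20930)) - 78994 = (42322 + (((7 + 986049/16) - 26030) + 20930)) - 78994 = (42322 + ((986161/16 - 26030) + 20930)) - 78994 = (42322 + (569681/16 + 20930)) - 78994 = (42322 + 904561/16) - 78994 = 1581713/16 - 78994 = 317809/16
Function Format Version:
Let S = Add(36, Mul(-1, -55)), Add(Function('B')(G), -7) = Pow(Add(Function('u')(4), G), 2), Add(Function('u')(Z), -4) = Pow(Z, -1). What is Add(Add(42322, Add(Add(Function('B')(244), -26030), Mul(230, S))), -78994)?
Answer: Rational(317809, 16) ≈ 19863.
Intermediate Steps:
Function('u')(Z) = Add(4, Pow(Z, -1))
Function('B')(G) = Add(7, Pow(Add(Rational(17, 4), G), 2)) (Function('B')(G) = Add(7, Pow(Add(Add(4, Pow(4, -1)), G), 2)) = Add(7, Pow(Add(Add(4, Rational(1, 4)), G), 2)) = Add(7, Pow(Add(Rational(17, 4), G), 2)))
S = 91 (S = Add(36, 55) = 91)
Add(Add(42322, Add(Add(Function('B')(244), -26030), Mul(230, S))), -78994) = Add(Add(42322, Add(Add(Add(7, Mul(Rational(1, 16), Pow(Add(17, Mul(4, 244)), 2))), -26030), Mul(230, 91))), -78994) = Add(Add(42322, Add(Add(Add(7, Mul(Rational(1, 16), Pow(Add(17, 976), 2))), -26030), 20930)), -78994) = Add(Add(42322, Add(Add(Add(7, Mul(Rational(1, 16), Pow(993, 2))), -26030), 20930)), -78994) = Add(Add(42322, Add(Add(Add(7, Mul(Rational(1, 16), 986049)), -26030), 20930)), -78994) = Add(Add(42322, Add(Add(Add(7, Rational(986049, 16)), -26030), 20930)), -78994) = Add(Add(42322, Add(Add(Rational(986161, 16), -26030), 20930)), -78994) = Add(Add(42322, Add(Rational(569681, 16), 20930)), -78994) = Add(Add(42322, Rational(904561, 16)), -78994) = Add(Rational(1581713, 16), -78994) = Rational(317809, 16)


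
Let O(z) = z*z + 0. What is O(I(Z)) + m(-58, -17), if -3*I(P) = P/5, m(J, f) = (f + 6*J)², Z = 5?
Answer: 1199026/9 ≈ 1.3323e+5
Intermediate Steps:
I(P) = -P/15 (I(P) = -P/(3*5) = -P/15)
O(z) = z² (O(z) = z² + 0 = z²)
O(I(Z)) + m(-58, -17) = (-1/15*5)² + (-17 + 6*(-58))² = (-⅓)² + (-17 - 348)² = ⅑ + (-365)² = ⅑ + 133225 = 1199026/9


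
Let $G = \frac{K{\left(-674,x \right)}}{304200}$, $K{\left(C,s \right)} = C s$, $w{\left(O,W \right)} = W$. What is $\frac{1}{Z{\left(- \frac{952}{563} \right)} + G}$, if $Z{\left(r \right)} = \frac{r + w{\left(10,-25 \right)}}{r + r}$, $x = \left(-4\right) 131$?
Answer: $\frac{72399600}{655457563} \approx 0.11046$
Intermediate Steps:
$x = -524$
$Z{\left(r \right)} = \frac{-25 + r}{2 r}$ ($Z{\left(r \right)} = \frac{r - 25}{r + r} = \frac{-25 + r}{2 r}$)
$G = \frac{44147}{38025}$ ($G = \frac{\left(-674\right) \left(-524\right)}{304200} = 353176 \cdot \frac{1}{304200} = \frac{44147}{38025} \approx 1.161$)
$\frac{1}{Z{\left(- \frac{952}{563} \right)} + G} = \frac{1}{\frac{-25 - \frac{952}{563}}{2 \left(- \frac{952}{563}\right)} + \frac{44147}{38025}} = \frac{1}{\frac{1}{2} \left(- \frac{563}{952}\right) \left(- \frac{15027}{563}\right) + \frac{44147}{38025}} = \frac{1}{\frac{15027}{1904} + \frac{44147}{38025}} = \frac{1}{\frac{655457563}{72399600}} = \frac{72399600}{655457563}$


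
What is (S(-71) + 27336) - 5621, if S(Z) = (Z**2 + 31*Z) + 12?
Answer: 24567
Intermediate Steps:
S(Z) = 12 + Z**2 + 31*Z
(S(-71) + 27336) - 5621 = ((12 + (-71)**2 + 31*(-71)) + 27336) - 5621 = ((12 + 5041 - 2201) + 27336) - 5621 = (2852 + 27336) - 5621 = 30188 - 5621 = 24567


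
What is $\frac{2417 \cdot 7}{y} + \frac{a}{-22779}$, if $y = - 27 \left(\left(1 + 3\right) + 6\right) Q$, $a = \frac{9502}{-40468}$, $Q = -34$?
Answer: $\frac{433232485723}{235064245860} \approx 1.843$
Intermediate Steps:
$a = - \frac{4751}{20234}$ ($a = 9502 \left(- \frac{1}{40468}\right) = - \frac{4751}{20234} \approx -0.2348$)
$y = 9180$ ($y = - 27 \left(\left(1 + 3\right) + 6\right) \left(-34\right) = - 27 \left(4 + 6\right) \left(-34\right) = \left(-27\right) 10 \left(-34\right) = \left(-270\right) \left(-34\right) = 9180$)
$\frac{2417 \cdot 7}{y} + \frac{a}{-22779} = \frac{2417 \cdot 7}{9180} - \frac{4751}{20234 \left(-22779\right)} = 16919 \cdot \frac{1}{9180} - - \frac{4751}{460910286} = \frac{16919}{9180} + \frac{4751}{460910286} = \frac{433232485723}{235064245860}$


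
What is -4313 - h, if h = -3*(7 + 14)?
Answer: -4250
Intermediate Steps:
h = -63 (h = -3*21 = -63)
-4313 - h = -4313 - 1*(-63) = -4313 + 63 = -4250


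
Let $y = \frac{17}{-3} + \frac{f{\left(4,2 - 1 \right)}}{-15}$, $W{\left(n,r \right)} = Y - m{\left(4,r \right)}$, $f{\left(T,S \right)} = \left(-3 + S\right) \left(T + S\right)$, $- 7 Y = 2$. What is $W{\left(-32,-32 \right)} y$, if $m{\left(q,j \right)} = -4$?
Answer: $- \frac{130}{7} \approx -18.571$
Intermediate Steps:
$Y = - \frac{2}{7}$ ($Y = \left(- \frac{1}{7}\right) 2 = - \frac{2}{7} \approx -0.28571$)
$f{\left(T,S \right)} = \left(-3 + S\right) \left(S + T\right)$
$W{\left(n,r \right)} = \frac{26}{7}$ ($W{\left(n,r \right)} = - \frac{2}{7} - -4 = - \frac{2}{7} + 4 = \frac{26}{7}$)
$y = -5$ ($y = \frac{17}{-3} + \frac{\left(2 - 1\right)^{2} - 3 \left(2 - 1\right) - 12 + \left(2 - 1\right) 4}{-15} = 17 \left(- \frac{1}{3}\right) + \left(\left(2 - 1\right)^{2} - 3 \left(2 - 1\right) - 12 + \left(2 - 1\right) 4\right) \left(- \frac{1}{15}\right) = - \frac{17}{3} + \left(1^{2} - 3 - 12 + 1 \cdot 4\right) \left(- \frac{1}{15}\right) = - \frac{17}{3} + \left(1 - 3 - 12 + 4\right) \left(- \frac{1}{15}\right) = - \frac{17}{3} - - \frac{2}{3} = - \frac{17}{3} + \frac{2}{3} = -5$)
$W{\left(-32,-32 \right)} y = \frac{26}{7} \left(-5\right) = - \frac{130}{7}$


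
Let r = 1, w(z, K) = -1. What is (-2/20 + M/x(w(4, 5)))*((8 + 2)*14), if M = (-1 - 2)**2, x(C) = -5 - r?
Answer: -224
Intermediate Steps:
x(C) = -6 (x(C) = -5 - 1*1 = -5 - 1 = -6)
M = 9 (M = (-3)**2 = 9)
(-2/20 + M/x(w(4, 5)))*((8 + 2)*14) = (-2/20 + 9/(-6))*((8 + 2)*14) = (-2*1/20 + 9*(-1/6))*(10*14) = (-1/10 - 3/2)*140 = -8/5*140 = -224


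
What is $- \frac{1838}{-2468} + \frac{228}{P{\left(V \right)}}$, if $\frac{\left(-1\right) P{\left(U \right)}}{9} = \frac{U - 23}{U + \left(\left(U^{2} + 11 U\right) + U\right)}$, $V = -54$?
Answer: $\frac{69283355}{95018} \approx 729.16$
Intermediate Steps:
$P{\left(U \right)} = - \frac{9 \left(-23 + U\right)}{U^{2} + 13 U}$ ($P{\left(U \right)} = - 9 \frac{U - 23}{U + \left(\left(U^{2} + 11 U\right) + U\right)} = - 9 \frac{-23 + U}{U + \left(U^{2} + 12 U\right)} = - 9 \frac{-23 + U}{U^{2} + 13 U} = - \frac{9 \left(-23 + U\right)}{U^{2} + 13 U}$)
$- \frac{1838}{-2468} + \frac{228}{P{\left(V \right)}} = - \frac{1838}{-2468} + \frac{228}{9 \frac{1}{-54} \frac{1}{13 - 54} \left(23 - -54\right)} = \left(-1838\right) \left(- \frac{1}{2468}\right) + \frac{228}{9 \left(- \frac{1}{54}\right) \frac{1}{-41} \left(23 + 54\right)} = \frac{919}{1234} + \frac{228}{9 \left(- \frac{1}{54}\right) \left(- \frac{1}{41}\right) 77} = \frac{919}{1234} + \frac{228}{\frac{77}{246}} = \frac{919}{1234} + 228 \cdot \frac{246}{77} = \frac{919}{1234} + \frac{56088}{77} = \frac{69283355}{95018}$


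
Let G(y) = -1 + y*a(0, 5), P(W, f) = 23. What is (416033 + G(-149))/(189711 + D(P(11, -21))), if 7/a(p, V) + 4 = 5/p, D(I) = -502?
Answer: 416032/189209 ≈ 2.1988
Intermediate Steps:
a(p, V) = 7/(-4 + 5/p)
G(y) = -1 (G(y) = -1 + y*(-7*0/(-5 + 4*0)) = -1 + y*(-7*0/(-5 + 0)) = -1 + y*(-7*0/(-5)) = -1 + y*(-7*0*(-⅕)) = -1 + y*0 = -1 + 0 = -1)
(416033 + G(-149))/(189711 + D(P(11, -21))) = (416033 - 1)/(189711 - 502) = 416032/189209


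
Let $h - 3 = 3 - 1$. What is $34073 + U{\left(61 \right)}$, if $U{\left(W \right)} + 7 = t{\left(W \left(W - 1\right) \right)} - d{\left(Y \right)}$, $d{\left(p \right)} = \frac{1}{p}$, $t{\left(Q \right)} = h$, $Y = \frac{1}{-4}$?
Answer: $34075$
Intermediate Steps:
$Y = - \frac{1}{4} \approx -0.25$
$h = 5$ ($h = 3 + \left(3 - 1\right) = 3 + 2 = 5$)
$t{\left(Q \right)} = 5$
$U{\left(W \right)} = 2$ ($U{\left(W \right)} = -7 + \left(5 - \frac{1}{- \frac{1}{4}}\right) = -7 + \left(5 - -4\right) = -7 + \left(5 + 4\right) = -7 + 9 = 2$)
$34073 + U{\left(61 \right)} = 34073 + 2 = 34075$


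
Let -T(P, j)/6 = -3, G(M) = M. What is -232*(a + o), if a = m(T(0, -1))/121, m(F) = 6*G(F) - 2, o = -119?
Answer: 3315976/121 ≈ 27405.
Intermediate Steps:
T(P, j) = 18 (T(P, j) = -6*(-3) = 18)
m(F) = -2 + 6*F (m(F) = 6*F - 2 = -2 + 6*F)
a = 106/121 (a = (-2 + 6*18)/121 = (-2 + 108)*(1/121) = 106*(1/121) = 106/121 ≈ 0.87603)
-232*(a + o) = -232*(106/121 - 119) = -232*(-14293/121) = 3315976/121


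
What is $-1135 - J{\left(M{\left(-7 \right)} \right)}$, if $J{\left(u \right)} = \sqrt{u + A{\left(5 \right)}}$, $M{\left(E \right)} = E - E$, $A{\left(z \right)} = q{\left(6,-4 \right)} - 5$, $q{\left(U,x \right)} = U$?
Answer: $-1136$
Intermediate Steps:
$A{\left(z \right)} = 1$ ($A{\left(z \right)} = 6 - 5 = 1$)
$M{\left(E \right)} = 0$
$J{\left(u \right)} = \sqrt{1 + u}$ ($J{\left(u \right)} = \sqrt{u + 1} = \sqrt{1 + u}$)
$-1135 - J{\left(M{\left(-7 \right)} \right)} = -1135 - \sqrt{1 + 0} = -1135 - \sqrt{1} = -1135 - 1 = -1136$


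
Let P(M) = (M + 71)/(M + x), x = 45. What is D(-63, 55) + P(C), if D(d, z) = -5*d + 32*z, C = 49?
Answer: 97585/47 ≈ 2076.3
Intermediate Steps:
P(M) = (71 + M)/(45 + M) (P(M) = (M + 71)/(M + 45) = (71 + M)/(45 + M))
D(-63, 55) + P(C) = (-5*(-63) + 32*55) + (71 + 49)/(45 + 49) = (315 + 1760) + 120/94 = 2075 + (1/94)*120 = 2075 + 60/47 = 97585/47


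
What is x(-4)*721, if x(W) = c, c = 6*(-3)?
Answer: -12978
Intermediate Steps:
c = -18
x(W) = -18
x(-4)*721 = -18*721 = -12978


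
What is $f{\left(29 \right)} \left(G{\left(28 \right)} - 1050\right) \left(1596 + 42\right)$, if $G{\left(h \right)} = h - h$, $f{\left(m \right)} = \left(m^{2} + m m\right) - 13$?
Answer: $-2870513100$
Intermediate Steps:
$f{\left(m \right)} = -13 + 2 m^{2}$ ($f{\left(m \right)} = \left(m^{2} + m^{2}\right) - 13 = 2 m^{2} - 13 = -13 + 2 m^{2}$)
$G{\left(h \right)} = 0$
$f{\left(29 \right)} \left(G{\left(28 \right)} - 1050\right) \left(1596 + 42\right) = \left(-13 + 2 \cdot 29^{2}\right) \left(0 - 1050\right) \left(1596 + 42\right) = \left(-13 + 2 \cdot 841\right) \left(\left(-1050\right) 1638\right) = \left(-13 + 1682\right) \left(-1719900\right) = 1669 \left(-1719900\right) = -2870513100$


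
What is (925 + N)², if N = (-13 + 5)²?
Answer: 978121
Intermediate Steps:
N = 64 (N = (-8)² = 64)
(925 + N)² = (925 + 64)² = 989² = 978121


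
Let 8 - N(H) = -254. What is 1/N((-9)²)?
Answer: 1/262 ≈ 0.0038168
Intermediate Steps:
N(H) = 262 (N(H) = 8 - 1*(-254) = 8 + 254 = 262)
1/N((-9)²) = 1/262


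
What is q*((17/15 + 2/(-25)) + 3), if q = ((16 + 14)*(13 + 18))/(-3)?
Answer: -18848/15 ≈ -1256.5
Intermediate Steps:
q = -310 (q = (30*31)*(-⅓) = 930*(-⅓) = -310)
q*((17/15 + 2/(-25)) + 3) = -310*((17/15 + 2/(-25)) + 3) = -310*((17*(1/15) + 2*(-1/25)) + 3) = -310*((17/15 - 2/25) + 3) = -310*(79/75 + 3) = -310*304/75 = -18848/15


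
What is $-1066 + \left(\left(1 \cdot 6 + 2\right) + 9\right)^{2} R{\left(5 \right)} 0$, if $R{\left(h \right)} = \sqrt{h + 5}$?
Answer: $-1066$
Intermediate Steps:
$R{\left(h \right)} = \sqrt{5 + h}$
$-1066 + \left(\left(1 \cdot 6 + 2\right) + 9\right)^{2} R{\left(5 \right)} 0 = -1066 + \left(\left(1 \cdot 6 + 2\right) + 9\right)^{2} \sqrt{5 + 5} \cdot 0 = -1066 + \left(\left(6 + 2\right) + 9\right)^{2} \sqrt{10} \cdot 0 = -1066 + \left(8 + 9\right)^{2} \cdot 0 = -1066 + 17^{2} \cdot 0 = -1066 + 289 \cdot 0 = -1066 + 0 = -1066$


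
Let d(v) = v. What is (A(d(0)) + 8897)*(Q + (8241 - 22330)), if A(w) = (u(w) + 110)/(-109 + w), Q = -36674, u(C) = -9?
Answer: -49223459736/109 ≈ -4.5159e+8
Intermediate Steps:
A(w) = 101/(-109 + w) (A(w) = (-9 + 110)/(-109 + w) = 101/(-109 + w))
(A(d(0)) + 8897)*(Q + (8241 - 22330)) = (101/(-109 + 0) + 8897)*(-36674 + (8241 - 22330)) = (101/(-109) + 8897)*(-36674 - 14089) = (101*(-1/109) + 8897)*(-50763) = (-101/109 + 8897)*(-50763) = (969672/109)*(-50763) = -49223459736/109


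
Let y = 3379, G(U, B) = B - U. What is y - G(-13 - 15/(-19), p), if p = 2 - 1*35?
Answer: 64596/19 ≈ 3399.8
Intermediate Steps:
p = -33 (p = 2 - 35 = -33)
y - G(-13 - 15/(-19), p) = 3379 - (-33 - (-13 - 15/(-19))) = 3379 - (-33 - (-13 - 15*(-1/19))) = 3379 - (-33 - (-13 + 15/19)) = 3379 - (-33 - 1*(-232/19)) = 3379 - (-33 + 232/19) = 3379 - 1*(-395/19) = 3379 + 395/19 = 64596/19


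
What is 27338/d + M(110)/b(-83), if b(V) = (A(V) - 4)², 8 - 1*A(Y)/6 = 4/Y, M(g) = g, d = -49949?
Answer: -165783442589/337479819112 ≈ -0.49124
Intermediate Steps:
A(Y) = 48 - 24/Y
b(V) = (44 - 24/V)² (b(V) = ((48 - 24/V) - 4)² = (44 - 24/V)²)
27338/d + M(110)/b(-83) = 27338/(-49949) + 110/((16*(-6 + 11*(-83))²/(-83)²)) = 27338*(-1/49949) + 110/((16*(1/6889)*(-6 - 913)²)) = -27338/49949 + 110/((16*(1/6889)*(-919)²)) = -27338/49949 + 110/((16*(1/6889)*844561)) = -27338/49949 + 110/(13512976/6889) = -27338/49949 + 110*(6889/13512976) = -27338/49949 + 378895/6756488 = -165783442589/337479819112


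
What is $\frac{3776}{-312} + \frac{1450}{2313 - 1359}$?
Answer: $- \frac{65623}{6201} \approx -10.583$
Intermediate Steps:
$\frac{3776}{-312} + \frac{1450}{2313 - 1359} = 3776 \left(- \frac{1}{312}\right) + \frac{1450}{2313 - 1359} = - \frac{472}{39} + \frac{1450}{954} = - \frac{472}{39} + 1450 \cdot \frac{1}{954} = - \frac{472}{39} + \frac{725}{477} = - \frac{65623}{6201}$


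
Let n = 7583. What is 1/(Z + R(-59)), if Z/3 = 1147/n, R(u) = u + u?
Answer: -7583/891353 ≈ -0.0085073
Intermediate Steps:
R(u) = 2*u
Z = 3441/7583 (Z = 3*(1147/7583) = 3441/7583 ≈ 0.45378)
1/(Z + R(-59)) = 1/(3441/7583 + 2*(-59)) = 1/(3441/7583 - 118) = 1/(-891353/7583) = -7583/891353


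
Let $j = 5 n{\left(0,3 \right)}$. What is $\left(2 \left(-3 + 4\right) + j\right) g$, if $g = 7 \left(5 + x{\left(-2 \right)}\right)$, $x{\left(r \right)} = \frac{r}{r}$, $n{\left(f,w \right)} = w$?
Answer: $714$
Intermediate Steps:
$x{\left(r \right)} = 1$
$j = 15$ ($j = 5 \cdot 3 = 15$)
$g = 42$ ($g = 7 \left(5 + 1\right) = 7 \cdot 6 = 42$)
$\left(2 \left(-3 + 4\right) + j\right) g = \left(2 \left(-3 + 4\right) + 15\right) 42 = \left(2 \cdot 1 + 15\right) 42 = \left(2 + 15\right) 42 = 17 \cdot 42 = 714$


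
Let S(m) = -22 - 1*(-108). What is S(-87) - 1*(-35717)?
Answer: 35803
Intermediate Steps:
S(m) = 86 (S(m) = -22 + 108 = 86)
S(-87) - 1*(-35717) = 86 - 1*(-35717) = 86 + 35717 = 35803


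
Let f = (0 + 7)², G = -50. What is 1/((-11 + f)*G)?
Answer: -1/1900 ≈ -0.00052632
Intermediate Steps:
f = 49 (f = 7² = 49)
1/((-11 + f)*G) = 1/((-11 + 49)*(-50)) = 1/(38*(-50)) = 1/(-1900) = -1/1900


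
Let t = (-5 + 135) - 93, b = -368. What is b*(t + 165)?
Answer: -74336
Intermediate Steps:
t = 37 (t = 130 - 93 = 37)
b*(t + 165) = -368*(37 + 165) = -368*202 = -74336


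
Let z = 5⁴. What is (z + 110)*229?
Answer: 168315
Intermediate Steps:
z = 625
(z + 110)*229 = (625 + 110)*229 = 735*229 = 168315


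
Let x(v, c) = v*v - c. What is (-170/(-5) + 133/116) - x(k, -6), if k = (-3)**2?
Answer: -6015/116 ≈ -51.853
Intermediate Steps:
k = 9
x(v, c) = v**2 - c
(-170/(-5) + 133/116) - x(k, -6) = (-170/(-5) + 133/116) - (9**2 - 1*(-6)) = (-170*(-1/5) + 133*(1/116)) - (81 + 6) = (34 + 133/116) - 1*87 = 4077/116 - 87 = -6015/116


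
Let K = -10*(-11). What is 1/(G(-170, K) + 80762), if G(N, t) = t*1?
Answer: 1/80872 ≈ 1.2365e-5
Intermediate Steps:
K = 110
G(N, t) = t
1/(G(-170, K) + 80762) = 1/(110 + 80762) = 1/80872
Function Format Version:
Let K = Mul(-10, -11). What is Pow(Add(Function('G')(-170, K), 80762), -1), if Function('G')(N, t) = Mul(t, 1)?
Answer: Rational(1, 80872) ≈ 1.2365e-5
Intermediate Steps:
K = 110
Function('G')(N, t) = t
Pow(Add(Function('G')(-170, K), 80762), -1) = Pow(Add(110, 80762), -1) = Pow(80872, -1) = Rational(1, 80872)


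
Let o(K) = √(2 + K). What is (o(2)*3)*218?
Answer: 1308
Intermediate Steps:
(o(2)*3)*218 = (√(2 + 2)*3)*218 = (√4*3)*218 = (2*3)*218 = 6*218 = 1308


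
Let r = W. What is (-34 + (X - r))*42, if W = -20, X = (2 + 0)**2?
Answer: -420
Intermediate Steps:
X = 4 (X = 2**2 = 4)
r = -20
(-34 + (X - r))*42 = (-34 + (4 - 1*(-20)))*42 = (-34 + (4 + 20))*42 = (-34 + 24)*42 = -10*42 = -420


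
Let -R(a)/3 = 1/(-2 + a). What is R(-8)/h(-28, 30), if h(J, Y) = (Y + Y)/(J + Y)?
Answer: 1/100 ≈ 0.010000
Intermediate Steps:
h(J, Y) = 2*Y/(J + Y) (h(J, Y) = (2*Y)/(J + Y) = 2*Y/(J + Y))
R(a) = -3/(-2 + a)
R(-8)/h(-28, 30) = (-3/(-2 - 8))/((2*30/(-28 + 30))) = (-3/(-10))/((2*30/2)) = (-3*(-⅒))/((2*30*(½))) = (3/10)/30 = (3/10)*(1/30) = 1/100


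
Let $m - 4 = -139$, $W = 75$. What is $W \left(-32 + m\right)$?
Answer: $-12525$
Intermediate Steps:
$m = -135$ ($m = 4 - 139 = -135$)
$W \left(-32 + m\right) = 75 \left(-32 - 135\right) = 75 \left(-167\right) = -12525$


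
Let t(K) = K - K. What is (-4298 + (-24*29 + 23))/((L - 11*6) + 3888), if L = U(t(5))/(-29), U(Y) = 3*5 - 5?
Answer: -144159/110828 ≈ -1.3007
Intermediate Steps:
t(K) = 0
U(Y) = 10 (U(Y) = 15 - 5 = 10)
L = -10/29 (L = 10/(-29) = 10*(-1/29) = -10/29 ≈ -0.34483)
(-4298 + (-24*29 + 23))/((L - 11*6) + 3888) = (-4298 + (-24*29 + 23))/((-10/29 - 11*6) + 3888) = (-4298 + (-696 + 23))/((-10/29 - 66) + 3888) = (-4298 - 673)/(-1924/29 + 3888) = -4971/110828/29 = -4971*29/110828 = -144159/110828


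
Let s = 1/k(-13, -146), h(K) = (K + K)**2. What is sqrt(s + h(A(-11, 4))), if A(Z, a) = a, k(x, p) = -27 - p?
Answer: sqrt(906423)/119 ≈ 8.0005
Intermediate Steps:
h(K) = 4*K**2 (h(K) = (2*K)**2 = 4*K**2)
s = 1/119 (s = 1/(-27 - 1*(-146)) = 1/(-27 + 146) = 1/119 ≈ 0.0084034)
sqrt(s + h(A(-11, 4))) = sqrt(1/119 + 4*4**2) = sqrt(1/119 + 4*16) = sqrt(1/119 + 64) = sqrt(7617/119) = sqrt(906423)/119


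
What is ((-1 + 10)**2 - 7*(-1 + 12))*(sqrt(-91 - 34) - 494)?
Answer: -1976 + 20*I*sqrt(5) ≈ -1976.0 + 44.721*I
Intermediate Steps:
((-1 + 10)**2 - 7*(-1 + 12))*(sqrt(-91 - 34) - 494) = (9**2 - 7*11)*(sqrt(-125) - 494) = (81 - 77)*(5*I*sqrt(5) - 494) = 4*(-494 + 5*I*sqrt(5)) = -1976 + 20*I*sqrt(5)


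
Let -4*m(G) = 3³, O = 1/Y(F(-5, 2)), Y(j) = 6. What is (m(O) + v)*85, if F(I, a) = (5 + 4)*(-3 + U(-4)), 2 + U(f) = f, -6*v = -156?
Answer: 6545/4 ≈ 1636.3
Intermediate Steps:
v = 26 (v = -⅙*(-156) = 26)
U(f) = -2 + f
F(I, a) = -81 (F(I, a) = (5 + 4)*(-3 + (-2 - 4)) = 9*(-3 - 6) = 9*(-9) = -81)
O = ⅙ (O = 1/6 = ⅙ ≈ 0.16667)
m(G) = -27/4 (m(G) = -¼*3³ = -¼*27 = -27/4)
(m(O) + v)*85 = (-27/4 + 26)*85 = (77/4)*85 = 6545/4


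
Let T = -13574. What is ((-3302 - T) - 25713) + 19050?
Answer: 3609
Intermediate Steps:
((-3302 - T) - 25713) + 19050 = ((-3302 - 1*(-13574)) - 25713) + 19050 = ((-3302 + 13574) - 25713) + 19050 = (10272 - 25713) + 19050 = -15441 + 19050 = 3609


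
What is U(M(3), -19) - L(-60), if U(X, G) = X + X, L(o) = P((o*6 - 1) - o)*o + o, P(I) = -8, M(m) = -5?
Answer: -430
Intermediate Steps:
L(o) = -7*o (L(o) = -8*o + o = -7*o)
U(X, G) = 2*X
U(M(3), -19) - L(-60) = 2*(-5) - (-7)*(-60) = -10 - 1*420 = -10 - 420 = -430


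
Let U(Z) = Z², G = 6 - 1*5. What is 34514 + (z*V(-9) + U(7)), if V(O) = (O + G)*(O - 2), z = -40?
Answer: 31043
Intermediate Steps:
G = 1 (G = 6 - 5 = 1)
V(O) = (1 + O)*(-2 + O) (V(O) = (O + 1)*(O - 2) = (1 + O)*(-2 + O))
34514 + (z*V(-9) + U(7)) = 34514 + (-40*(-2 + (-9)² - 1*(-9)) + 7²) = 34514 + (-40*(-2 + 81 + 9) + 49) = 34514 + (-40*88 + 49) = 34514 + (-3520 + 49) = 34514 - 3471 = 31043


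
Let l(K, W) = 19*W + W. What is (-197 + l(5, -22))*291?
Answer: -185367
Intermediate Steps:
l(K, W) = 20*W
(-197 + l(5, -22))*291 = (-197 + 20*(-22))*291 = (-197 - 440)*291 = -637*291 = -185367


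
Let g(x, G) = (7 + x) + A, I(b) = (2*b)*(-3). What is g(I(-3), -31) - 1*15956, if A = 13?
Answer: -15918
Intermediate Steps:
I(b) = -6*b
g(x, G) = 20 + x (g(x, G) = (7 + x) + 13 = 20 + x)
g(I(-3), -31) - 1*15956 = (20 - 6*(-3)) - 1*15956 = (20 + 18) - 15956 = 38 - 15956 = -15918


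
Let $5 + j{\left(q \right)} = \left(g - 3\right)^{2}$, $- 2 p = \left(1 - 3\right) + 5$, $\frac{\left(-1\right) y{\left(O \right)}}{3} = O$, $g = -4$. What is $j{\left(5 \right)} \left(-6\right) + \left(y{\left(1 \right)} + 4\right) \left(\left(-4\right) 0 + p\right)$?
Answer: $- \frac{531}{2} \approx -265.5$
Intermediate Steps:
$y{\left(O \right)} = - 3 O$
$p = - \frac{3}{2}$ ($p = - \frac{\left(1 - 3\right) + 5}{2} = - \frac{-2 + 5}{2} = \left(- \frac{1}{2}\right) 3 = - \frac{3}{2} \approx -1.5$)
$j{\left(q \right)} = 44$ ($j{\left(q \right)} = -5 + \left(-4 - 3\right)^{2} = -5 + \left(-7\right)^{2} = -5 + 49 = 44$)
$j{\left(5 \right)} \left(-6\right) + \left(y{\left(1 \right)} + 4\right) \left(\left(-4\right) 0 + p\right) = 44 \left(-6\right) + \left(\left(-3\right) 1 + 4\right) \left(\left(-4\right) 0 - \frac{3}{2}\right) = -264 + \left(-3 + 4\right) \left(0 - \frac{3}{2}\right) = -264 + 1 \left(- \frac{3}{2}\right) = -264 - \frac{3}{2} = - \frac{531}{2}$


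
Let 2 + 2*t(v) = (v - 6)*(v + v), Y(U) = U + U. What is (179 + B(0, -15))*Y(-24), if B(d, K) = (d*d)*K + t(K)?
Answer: -23664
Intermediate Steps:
Y(U) = 2*U
t(v) = -1 + v*(-6 + v) (t(v) = -1 + ((v - 6)*(v + v))/2 = -1 + ((-6 + v)*(2*v))/2 = -1 + (2*v*(-6 + v))/2 = -1 + v*(-6 + v))
B(d, K) = -1 + K**2 - 6*K + K*d**2 (B(d, K) = (d*d)*K + (-1 + K**2 - 6*K) = d**2*K + (-1 + K**2 - 6*K) = K*d**2 + (-1 + K**2 - 6*K) = -1 + K**2 - 6*K + K*d**2)
(179 + B(0, -15))*Y(-24) = (179 + (-1 + (-15)**2 - 6*(-15) - 15*0**2))*(2*(-24)) = (179 + (-1 + 225 + 90 - 15*0))*(-48) = (179 + (-1 + 225 + 90 + 0))*(-48) = (179 + 314)*(-48) = 493*(-48) = -23664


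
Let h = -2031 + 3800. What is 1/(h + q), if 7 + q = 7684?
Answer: 1/9446 ≈ 0.00010586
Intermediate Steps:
q = 7677 (q = -7 + 7684 = 7677)
h = 1769
1/(h + q) = 1/(1769 + 7677) = 1/9446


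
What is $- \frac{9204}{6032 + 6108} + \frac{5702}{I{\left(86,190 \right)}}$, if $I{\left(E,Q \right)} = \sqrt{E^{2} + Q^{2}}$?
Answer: $- \frac{2301}{3035} + \frac{2851 \sqrt{10874}}{10874} \approx 26.582$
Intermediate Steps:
$- \frac{9204}{6032 + 6108} + \frac{5702}{I{\left(86,190 \right)}} = - \frac{9204}{6032 + 6108} + \frac{5702}{\sqrt{86^{2} + 190^{2}}} = - \frac{9204}{12140} + \frac{5702}{\sqrt{7396 + 36100}} = \left(-9204\right) \frac{1}{12140} + \frac{5702}{\sqrt{43496}} = - \frac{2301}{3035} + \frac{5702}{2 \sqrt{10874}} = - \frac{2301}{3035} + 5702 \frac{\sqrt{10874}}{21748} = - \frac{2301}{3035} + \frac{2851 \sqrt{10874}}{10874}$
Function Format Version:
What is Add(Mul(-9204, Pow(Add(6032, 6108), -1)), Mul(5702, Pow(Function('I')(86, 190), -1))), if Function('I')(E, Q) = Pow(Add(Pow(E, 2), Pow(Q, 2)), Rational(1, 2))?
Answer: Add(Rational(-2301, 3035), Mul(Rational(2851, 10874), Pow(10874, Rational(1, 2)))) ≈ 26.582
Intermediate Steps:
Add(Mul(-9204, Pow(Add(6032, 6108), -1)), Mul(5702, Pow(Function('I')(86, 190), -1))) = Add(Mul(-9204, Pow(Add(6032, 6108), -1)), Mul(5702, Pow(Pow(Add(Pow(86, 2), Pow(190, 2)), Rational(1, 2)), -1))) = Add(Mul(-9204, Pow(12140, -1)), Mul(5702, Pow(Pow(Add(7396, 36100), Rational(1, 2)), -1))) = Add(Mul(-9204, Rational(1, 12140)), Mul(5702, Pow(Pow(43496, Rational(1, 2)), -1))) = Add(Rational(-2301, 3035), Mul(5702, Pow(Mul(2, Pow(10874, Rational(1, 2))), -1))) = Add(Rational(-2301, 3035), Mul(5702, Mul(Rational(1, 21748), Pow(10874, Rational(1, 2))))) = Add(Rational(-2301, 3035), Mul(Rational(2851, 10874), Pow(10874, Rational(1, 2))))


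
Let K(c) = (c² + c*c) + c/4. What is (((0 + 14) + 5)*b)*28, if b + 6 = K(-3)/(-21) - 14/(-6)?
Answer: -7163/3 ≈ -2387.7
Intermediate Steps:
K(c) = 2*c² + c/4 (K(c) = (c² + c²) + c*(¼) = 2*c² + c/4)
b = -377/84 (b = -6 + (((¼)*(-3)*(1 + 8*(-3)))/(-21) - 14/(-6)) = -6 + (((¼)*(-3)*(1 - 24))*(-1/21) - 14*(-⅙)) = -6 + (((¼)*(-3)*(-23))*(-1/21) + 7/3) = -6 + ((69/4)*(-1/21) + 7/3) = -6 + (-23/28 + 7/3) = -6 + 127/84 = -377/84 ≈ -4.4881)
(((0 + 14) + 5)*b)*28 = (((0 + 14) + 5)*(-377/84))*28 = ((14 + 5)*(-377/84))*28 = (19*(-377/84))*28 = -7163/84*28 = -7163/3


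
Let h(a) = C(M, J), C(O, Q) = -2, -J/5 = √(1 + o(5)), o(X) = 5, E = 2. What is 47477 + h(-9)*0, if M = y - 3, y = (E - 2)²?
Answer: 47477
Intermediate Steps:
y = 0 (y = (2 - 2)² = 0² = 0)
J = -5*√6 (J = -5*√(1 + 5) = -5*√6 ≈ -12.247)
M = -3 (M = 0 - 3 = -3)
h(a) = -2
47477 + h(-9)*0 = 47477 - 2*0 = 47477 + 0 = 47477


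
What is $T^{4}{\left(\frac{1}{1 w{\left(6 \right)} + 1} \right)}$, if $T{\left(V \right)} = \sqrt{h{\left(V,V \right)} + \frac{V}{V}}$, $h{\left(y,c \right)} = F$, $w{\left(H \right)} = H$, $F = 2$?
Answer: $9$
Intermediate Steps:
$h{\left(y,c \right)} = 2$
$T{\left(V \right)} = \sqrt{3}$ ($T{\left(V \right)} = \sqrt{2 + \frac{V}{V}} = \sqrt{2 + 1} = \sqrt{3}$)
$T^{4}{\left(\frac{1}{1 w{\left(6 \right)} + 1} \right)} = \left(\sqrt{3}\right)^{4} = 9$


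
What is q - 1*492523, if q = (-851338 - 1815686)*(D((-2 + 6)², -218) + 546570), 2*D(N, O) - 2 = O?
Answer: -1457427761611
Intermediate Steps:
D(N, O) = 1 + O/2
q = -1457427269088 (q = (-851338 - 1815686)*((1 + (½)*(-218)) + 546570) = -2667024*((1 - 109) + 546570) = -2667024*(-108 + 546570) = -2667024*546462 = -1457427269088)
q - 1*492523 = -1457427269088 - 1*492523 = -1457427269088 - 492523 = -1457427761611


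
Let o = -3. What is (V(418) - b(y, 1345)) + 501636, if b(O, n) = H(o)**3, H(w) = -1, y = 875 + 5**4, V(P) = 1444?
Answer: 503081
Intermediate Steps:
y = 1500 (y = 875 + 625 = 1500)
b(O, n) = -1 (b(O, n) = (-1)**3 = -1)
(V(418) - b(y, 1345)) + 501636 = (1444 - 1*(-1)) + 501636 = (1444 + 1) + 501636 = 1445 + 501636 = 503081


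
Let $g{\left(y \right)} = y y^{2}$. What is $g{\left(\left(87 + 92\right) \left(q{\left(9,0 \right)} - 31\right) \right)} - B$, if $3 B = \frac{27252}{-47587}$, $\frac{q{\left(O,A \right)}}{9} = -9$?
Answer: $- \frac{383443594889612420}{47587} \approx -8.0577 \cdot 10^{12}$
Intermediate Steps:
$q{\left(O,A \right)} = -81$ ($q{\left(O,A \right)} = 9 \left(-9\right) = -81$)
$B = - \frac{9084}{47587}$ ($B = \frac{27252 \frac{1}{-47587}}{3} = \frac{27252 \left(- \frac{1}{47587}\right)}{3} = \frac{1}{3} \left(- \frac{27252}{47587}\right) = - \frac{9084}{47587} \approx -0.19089$)
$g{\left(y \right)} = y^{3}$
$g{\left(\left(87 + 92\right) \left(q{\left(9,0 \right)} - 31\right) \right)} - B = \left(\left(87 + 92\right) \left(-81 - 31\right)\right)^{3} - - \frac{9084}{47587} = \left(179 \left(-112\right)\right)^{3} + \frac{9084}{47587} = \left(-20048\right)^{3} + \frac{9084}{47587} = -8057738350592 + \frac{9084}{47587} = - \frac{383443594889612420}{47587}$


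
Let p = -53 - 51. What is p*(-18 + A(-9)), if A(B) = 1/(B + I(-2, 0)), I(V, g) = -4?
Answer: 1880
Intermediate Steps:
p = -104
A(B) = 1/(-4 + B) (A(B) = 1/(B - 4) = 1/(-4 + B))
p*(-18 + A(-9)) = -104*(-18 + 1/(-4 - 9)) = -104*(-18 + 1/(-13)) = -104*(-18 - 1/13) = -104*(-235/13) = 1880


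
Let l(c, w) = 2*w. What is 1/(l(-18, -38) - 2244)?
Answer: -1/2320 ≈ -0.00043103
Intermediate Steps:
1/(l(-18, -38) - 2244) = 1/(2*(-38) - 2244) = 1/(-76 - 2244) = 1/(-2320) = -1/2320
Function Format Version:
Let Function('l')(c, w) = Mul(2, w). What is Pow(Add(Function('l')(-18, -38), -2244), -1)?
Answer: Rational(-1, 2320) ≈ -0.00043103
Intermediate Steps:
Pow(Add(Function('l')(-18, -38), -2244), -1) = Pow(Add(Mul(2, -38), -2244), -1) = Pow(Add(-76, -2244), -1) = Pow(-2320, -1) = Rational(-1, 2320)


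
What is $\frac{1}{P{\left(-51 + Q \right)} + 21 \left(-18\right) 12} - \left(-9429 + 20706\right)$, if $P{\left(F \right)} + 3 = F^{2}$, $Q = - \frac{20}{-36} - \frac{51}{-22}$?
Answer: $- \frac{982735501059}{87145115} \approx -11277.0$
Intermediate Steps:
$Q = \frac{569}{198}$ ($Q = \left(-20\right) \left(- \frac{1}{36}\right) - - \frac{51}{22} = \frac{5}{9} + \frac{51}{22} = \frac{569}{198} \approx 2.8737$)
$P{\left(F \right)} = -3 + F^{2}$
$\frac{1}{P{\left(-51 + Q \right)} + 21 \left(-18\right) 12} - \left(-9429 + 20706\right) = \frac{1}{\left(-3 + \left(-51 + \frac{569}{198}\right)^{2}\right) + 21 \left(-18\right) 12} - \left(-9429 + 20706\right) = \frac{1}{\left(-3 + \left(- \frac{9529}{198}\right)^{2}\right) - 4536} - 11277 = \frac{1}{\left(-3 + \frac{90801841}{39204}\right) - 4536} - 11277 = \frac{1}{\frac{90684229}{39204} - 4536} - 11277 = \frac{1}{- \frac{87145115}{39204}} - 11277 = - \frac{39204}{87145115} - 11277 = - \frac{982735501059}{87145115}$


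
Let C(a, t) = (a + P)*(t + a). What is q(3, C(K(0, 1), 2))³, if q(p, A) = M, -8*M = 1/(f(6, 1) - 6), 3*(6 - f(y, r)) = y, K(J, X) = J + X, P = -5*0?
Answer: 1/4096 ≈ 0.00024414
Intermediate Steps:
P = 0
f(y, r) = 6 - y/3
M = 1/16 (M = -1/(8*((6 - ⅓*6) - 6)) = -1/(8*((6 - 2) - 6)) = -1/(8*(4 - 6)) = -⅛/(-2) = -⅛*(-½) = 1/16 ≈ 0.062500)
C(a, t) = a*(a + t) (C(a, t) = (a + 0)*(t + a) = a*(a + t))
q(p, A) = 1/16
q(3, C(K(0, 1), 2))³ = (1/16)³ = 1/4096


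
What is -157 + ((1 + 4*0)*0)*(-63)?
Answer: -157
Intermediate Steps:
-157 + ((1 + 4*0)*0)*(-63) = -157 + ((1 + 0)*0)*(-63) = -157 + (1*0)*(-63) = -157 + 0*(-63) = -157 + 0 = -157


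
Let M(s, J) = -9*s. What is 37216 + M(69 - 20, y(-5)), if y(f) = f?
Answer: 36775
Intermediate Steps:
37216 + M(69 - 20, y(-5)) = 37216 - 9*(69 - 20) = 37216 - 9*49 = 37216 - 441 = 36775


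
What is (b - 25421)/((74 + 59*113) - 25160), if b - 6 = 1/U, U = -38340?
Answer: 974411101/706184460 ≈ 1.3798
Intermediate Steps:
b = 230039/38340 (b = 6 + 1/(-38340) = 6 - 1/38340 = 230039/38340 ≈ 6.0000)
(b - 25421)/((74 + 59*113) - 25160) = (230039/38340 - 25421)/((74 + 59*113) - 25160) = -974411101/(38340*((74 + 6667) - 25160)) = -974411101/(38340*(6741 - 25160)) = -974411101/38340/(-18419) = -974411101/38340*(-1/18419) = 974411101/706184460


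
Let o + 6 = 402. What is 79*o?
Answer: 31284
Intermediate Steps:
o = 396 (o = -6 + 402 = 396)
79*o = 79*396 = 31284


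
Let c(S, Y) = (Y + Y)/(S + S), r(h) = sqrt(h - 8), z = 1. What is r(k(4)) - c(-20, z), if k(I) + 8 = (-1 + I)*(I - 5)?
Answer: 1/20 + I*sqrt(19) ≈ 0.05 + 4.3589*I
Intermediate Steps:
k(I) = -8 + (-1 + I)*(-5 + I) (k(I) = -8 + (-1 + I)*(I - 5) = -8 + (-1 + I)*(-5 + I))
r(h) = sqrt(-8 + h)
c(S, Y) = Y/S (c(S, Y) = (2*Y)/((2*S)) = (2*Y)*(1/(2*S)) = Y/S)
r(k(4)) - c(-20, z) = sqrt(-8 + (-3 + 4**2 - 6*4)) - 1/(-20) = sqrt(-8 + (-3 + 16 - 24)) - (-1)/20 = sqrt(-8 - 11) - 1*(-1/20) = sqrt(-19) + 1/20 = I*sqrt(19) + 1/20 = 1/20 + I*sqrt(19)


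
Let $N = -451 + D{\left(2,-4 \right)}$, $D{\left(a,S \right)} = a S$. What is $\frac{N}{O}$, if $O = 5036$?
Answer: $- \frac{459}{5036} \approx -0.091144$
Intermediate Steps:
$D{\left(a,S \right)} = S a$
$N = -459$ ($N = -451 - 8 = -459$)
$\frac{N}{O} = - \frac{459}{5036}$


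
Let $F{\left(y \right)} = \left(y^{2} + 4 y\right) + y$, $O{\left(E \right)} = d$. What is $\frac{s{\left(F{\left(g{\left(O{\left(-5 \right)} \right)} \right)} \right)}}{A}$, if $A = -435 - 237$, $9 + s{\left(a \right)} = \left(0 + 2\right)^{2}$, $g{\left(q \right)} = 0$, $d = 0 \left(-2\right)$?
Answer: $\frac{5}{672} \approx 0.0074405$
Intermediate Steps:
$d = 0$
$O{\left(E \right)} = 0$
$F{\left(y \right)} = y^{2} + 5 y$
$s{\left(a \right)} = -5$ ($s{\left(a \right)} = -9 + \left(0 + 2\right)^{2} = -9 + 2^{2} = -9 + 4 = -5$)
$A = -672$ ($A = -435 - 237 = -672$)
$\frac{s{\left(F{\left(g{\left(O{\left(-5 \right)} \right)} \right)} \right)}}{A} = - \frac{5}{-672} = \left(-5\right) \left(- \frac{1}{672}\right) = \frac{5}{672}$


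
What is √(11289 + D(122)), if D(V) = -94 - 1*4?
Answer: 19*√31 ≈ 105.79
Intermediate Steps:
D(V) = -98 (D(V) = -94 - 4 = -98)
√(11289 + D(122)) = √(11289 - 98) = √11191 = 19*√31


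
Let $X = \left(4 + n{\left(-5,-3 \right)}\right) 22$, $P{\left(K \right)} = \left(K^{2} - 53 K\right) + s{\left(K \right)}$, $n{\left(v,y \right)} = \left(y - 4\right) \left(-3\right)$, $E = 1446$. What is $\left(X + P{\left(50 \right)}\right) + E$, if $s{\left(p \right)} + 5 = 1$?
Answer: $1842$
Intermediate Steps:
$s{\left(p \right)} = -4$ ($s{\left(p \right)} = -5 + 1 = -4$)
$n{\left(v,y \right)} = 12 - 3 y$ ($n{\left(v,y \right)} = \left(-4 + y\right) \left(-3\right) = 12 - 3 y$)
$P{\left(K \right)} = -4 + K^{2} - 53 K$ ($P{\left(K \right)} = \left(K^{2} - 53 K\right) - 4 = -4 + K^{2} - 53 K$)
$X = 550$ ($X = \left(4 + \left(12 - -9\right)\right) 22 = \left(4 + \left(12 + 9\right)\right) 22 = \left(4 + 21\right) 22 = 25 \cdot 22 = 550$)
$\left(X + P{\left(50 \right)}\right) + E = \left(550 - \left(2654 - 2500\right)\right) + 1446 = \left(550 - 154\right) + 1446 = 396 + 1446 = 1842$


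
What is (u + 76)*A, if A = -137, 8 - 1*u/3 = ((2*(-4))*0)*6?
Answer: -13700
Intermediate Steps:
u = 24 (u = 24 - 3*(2*(-4))*0*6 = 24 - 3*(-8*0)*6 = 24 - 0*6 = 24 - 3*0 = 24 + 0 = 24)
(u + 76)*A = (24 + 76)*(-137) = 100*(-137) = -13700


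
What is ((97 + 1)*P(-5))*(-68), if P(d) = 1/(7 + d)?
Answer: -3332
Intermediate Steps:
((97 + 1)*P(-5))*(-68) = ((97 + 1)/(7 - 5))*(-68) = (98/2)*(-68) = (98*(1/2))*(-68) = 49*(-68) = -3332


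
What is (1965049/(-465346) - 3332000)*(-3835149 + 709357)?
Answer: 2423324694684533904/232673 ≈ 1.0415e+13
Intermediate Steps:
(1965049/(-465346) - 3332000)*(-3835149 + 709357) = (1965049*(-1/465346) - 3332000)*(-3125792) = (-1965049/465346 - 3332000)*(-3125792) = -1550534837049/465346*(-3125792) = 2423324694684533904/232673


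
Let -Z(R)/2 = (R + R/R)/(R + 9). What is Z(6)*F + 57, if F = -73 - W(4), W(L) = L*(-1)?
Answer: 607/5 ≈ 121.40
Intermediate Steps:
W(L) = -L
F = -69 (F = -73 - (-1)*4 = -73 - 1*(-4) = -73 + 4 = -69)
Z(R) = -2*(1 + R)/(9 + R) (Z(R) = -2*(R + R/R)/(R + 9) = -2*(R + 1)/(9 + R) = -2*(1 + R)/(9 + R))
Z(6)*F + 57 = (2*(-1 - 1*6)/(9 + 6))*(-69) + 57 = (2*(-1 - 6)/15)*(-69) + 57 = (2*(1/15)*(-7))*(-69) + 57 = -14/15*(-69) + 57 = 322/5 + 57 = 607/5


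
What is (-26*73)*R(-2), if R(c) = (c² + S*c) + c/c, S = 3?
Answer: 1898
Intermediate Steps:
R(c) = 1 + c² + 3*c (R(c) = (c² + 3*c) + c/c = (c² + 3*c) + 1 = 1 + c² + 3*c)
(-26*73)*R(-2) = (-26*73)*(1 + (-2)² + 3*(-2)) = -1898*(1 + 4 - 6) = -1898*(-1) = 1898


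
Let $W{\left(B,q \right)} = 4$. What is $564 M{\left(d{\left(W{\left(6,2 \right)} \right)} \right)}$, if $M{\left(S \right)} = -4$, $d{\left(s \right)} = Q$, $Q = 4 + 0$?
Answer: $-2256$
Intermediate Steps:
$Q = 4$
$d{\left(s \right)} = 4$
$564 M{\left(d{\left(W{\left(6,2 \right)} \right)} \right)} = 564 \left(-4\right) = -2256$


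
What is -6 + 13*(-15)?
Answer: -201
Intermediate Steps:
-6 + 13*(-15) = -6 - 195 = -201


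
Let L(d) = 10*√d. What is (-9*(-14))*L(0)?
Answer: 0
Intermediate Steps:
(-9*(-14))*L(0) = (-9*(-14))*(10*√0) = 126*(10*0) = 126*0 = 0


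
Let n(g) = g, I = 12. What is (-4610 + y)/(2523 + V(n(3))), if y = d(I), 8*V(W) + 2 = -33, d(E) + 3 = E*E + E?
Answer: -35656/20149 ≈ -1.7696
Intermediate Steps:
d(E) = -3 + E + E**2 (d(E) = -3 + (E*E + E) = -3 + (E**2 + E) = -3 + (E + E**2) = -3 + E + E**2)
V(W) = -35/8 (V(W) = -1/4 + (1/8)*(-33) = -1/4 - 33/8 = -35/8)
y = 153 (y = -3 + 12 + 12**2 = -3 + 12 + 144 = 153)
(-4610 + y)/(2523 + V(n(3))) = (-4610 + 153)/(2523 - 35/8) = -4457/20149/8 = -4457*8/20149 = -35656/20149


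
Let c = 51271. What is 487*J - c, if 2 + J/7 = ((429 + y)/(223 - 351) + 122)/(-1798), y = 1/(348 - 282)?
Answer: -885760078325/15189504 ≈ -58314.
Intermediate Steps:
y = 1/66 ≈ 0.015152
J = -219669443/15189504 (J = -14 + 7*(((429 + 1/66)/(223 - 351) + 122)/(-1798)) = -14 + 7*(((28315/66)/(-128) + 122)*(-1/1798)) = -14 + 7*(((28315/66)*(-1/128) + 122)*(-1/1798)) = -14 + 7*((-28315/8448 + 122)*(-1/1798)) = -14 + 7*((1002341/8448)*(-1/1798)) = -14 + 7*(-1002341/15189504) = -14 - 7016387/15189504 = -219669443/15189504 ≈ -14.462)
487*J - c = 487*(-219669443/15189504) - 1*51271 = -106979018741/15189504 - 51271 = -885760078325/15189504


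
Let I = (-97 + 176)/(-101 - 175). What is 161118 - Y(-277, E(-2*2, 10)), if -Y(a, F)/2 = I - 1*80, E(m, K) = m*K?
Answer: 22212125/138 ≈ 1.6096e+5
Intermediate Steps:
E(m, K) = K*m
I = -79/276 (I = 79/(-276) = 79*(-1/276) = -79/276 ≈ -0.28623)
Y(a, F) = 22159/138 (Y(a, F) = -2*(-79/276 - 1*80) = -2*(-79/276 - 80) = -2*(-22159/276) = 22159/138)
161118 - Y(-277, E(-2*2, 10)) = 161118 - 1*22159/138 = 161118 - 22159/138 = 22212125/138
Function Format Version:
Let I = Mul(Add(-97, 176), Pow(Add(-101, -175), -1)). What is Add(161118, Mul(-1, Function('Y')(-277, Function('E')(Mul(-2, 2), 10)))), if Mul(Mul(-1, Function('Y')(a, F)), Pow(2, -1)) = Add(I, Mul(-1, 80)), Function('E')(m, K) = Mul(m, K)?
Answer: Rational(22212125, 138) ≈ 1.6096e+5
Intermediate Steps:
Function('E')(m, K) = Mul(K, m)
I = Rational(-79, 276) (I = Mul(79, Pow(-276, -1)) = Mul(79, Rational(-1, 276)) = Rational(-79, 276) ≈ -0.28623)
Function('Y')(a, F) = Rational(22159, 138) (Function('Y')(a, F) = Mul(-2, Add(Rational(-79, 276), Mul(-1, 80))) = Mul(-2, Add(Rational(-79, 276), -80)) = Mul(-2, Rational(-22159, 276)) = Rational(22159, 138))
Add(161118, Mul(-1, Function('Y')(-277, Function('E')(Mul(-2, 2), 10)))) = Add(161118, Mul(-1, Rational(22159, 138))) = Add(161118, Rational(-22159, 138)) = Rational(22212125, 138)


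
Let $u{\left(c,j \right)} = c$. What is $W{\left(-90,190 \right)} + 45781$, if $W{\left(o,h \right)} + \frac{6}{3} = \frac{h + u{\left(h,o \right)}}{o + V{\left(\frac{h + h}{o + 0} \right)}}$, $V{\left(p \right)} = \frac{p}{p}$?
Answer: $\frac{4073951}{89} \approx 45775.0$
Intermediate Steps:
$V{\left(p \right)} = 1$
$W{\left(o,h \right)} = -2 + \frac{2 h}{1 + o}$ ($W{\left(o,h \right)} = -2 + \frac{h + h}{o + 1} = -2 + \frac{2 h}{1 + o}$)
$W{\left(-90,190 \right)} + 45781 = \frac{2 \left(-1 + 190 - -90\right)}{1 - 90} + 45781 = \frac{2 \left(-1 + 190 + 90\right)}{-89} + 45781 = 2 \left(- \frac{1}{89}\right) 279 + 45781 = - \frac{558}{89} + 45781 = \frac{4073951}{89}$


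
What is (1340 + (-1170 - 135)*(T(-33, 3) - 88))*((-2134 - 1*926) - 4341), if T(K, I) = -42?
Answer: -1265496990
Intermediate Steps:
(1340 + (-1170 - 135)*(T(-33, 3) - 88))*((-2134 - 1*926) - 4341) = (1340 + (-1170 - 135)*(-42 - 88))*((-2134 - 1*926) - 4341) = (1340 - 1305*(-130))*((-2134 - 926) - 4341) = (1340 + 169650)*(-3060 - 4341) = 170990*(-7401) = -1265496990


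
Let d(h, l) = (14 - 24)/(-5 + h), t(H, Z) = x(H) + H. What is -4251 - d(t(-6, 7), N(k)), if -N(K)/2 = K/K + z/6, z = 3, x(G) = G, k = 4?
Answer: -72277/17 ≈ -4251.6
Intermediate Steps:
N(K) = -3 (N(K) = -2*(K/K + 3/6) = -2*(1 + 3*(⅙)) = -2*(1 + ½) = -2*3/2 = -3)
t(H, Z) = 2*H (t(H, Z) = H + H = 2*H)
d(h, l) = -10/(-5 + h)
-4251 - d(t(-6, 7), N(k)) = -4251 - (-10)/(-5 + 2*(-6)) = -4251 - (-10)/(-5 - 12) = -4251 - (-10)/(-17) = -4251 - (-10)*(-1)/17 = -4251 - 1*10/17 = -4251 - 10/17 = -72277/17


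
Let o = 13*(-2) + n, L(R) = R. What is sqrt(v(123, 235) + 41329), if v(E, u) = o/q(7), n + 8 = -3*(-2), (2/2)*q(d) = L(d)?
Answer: 5*sqrt(1653) ≈ 203.29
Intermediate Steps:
q(d) = d
n = -2 (n = -8 - 3*(-2) = -8 + 6 = -2)
o = -28 (o = 13*(-2) - 2 = -26 - 2 = -28)
v(E, u) = -4 (v(E, u) = -28/7 = -28*1/7 = -4)
sqrt(v(123, 235) + 41329) = sqrt(-4 + 41329) = sqrt(41325) = 5*sqrt(1653)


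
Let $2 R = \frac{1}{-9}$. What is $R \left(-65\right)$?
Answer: $\frac{65}{18} \approx 3.6111$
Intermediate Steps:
$R = - \frac{1}{18}$ ($R = \frac{1}{2 \left(-9\right)} = \frac{1}{2} \left(- \frac{1}{9}\right) = - \frac{1}{18} \approx -0.055556$)
$R \left(-65\right) = \left(- \frac{1}{18}\right) \left(-65\right) = \frac{65}{18}$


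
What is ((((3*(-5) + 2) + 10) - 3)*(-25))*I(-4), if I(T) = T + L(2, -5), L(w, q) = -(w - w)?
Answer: -600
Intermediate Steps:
L(w, q) = 0 (L(w, q) = -1*0 = 0)
I(T) = T (I(T) = T + 0 = T)
((((3*(-5) + 2) + 10) - 3)*(-25))*I(-4) = ((((3*(-5) + 2) + 10) - 3)*(-25))*(-4) = ((((-15 + 2) + 10) - 3)*(-25))*(-4) = (((-13 + 10) - 3)*(-25))*(-4) = ((-3 - 3)*(-25))*(-4) = -6*(-25)*(-4) = 150*(-4) = -600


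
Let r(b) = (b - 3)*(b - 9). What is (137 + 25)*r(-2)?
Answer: 8910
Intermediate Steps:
r(b) = (-9 + b)*(-3 + b) (r(b) = (-3 + b)*(-9 + b) = (-9 + b)*(-3 + b))
(137 + 25)*r(-2) = (137 + 25)*(27 + (-2)**2 - 12*(-2)) = 162*(27 + 4 + 24) = 162*55 = 8910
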